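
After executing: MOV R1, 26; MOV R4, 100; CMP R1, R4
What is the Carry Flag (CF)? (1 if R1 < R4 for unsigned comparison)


Register state trace:
  MOV R1, 26  → R1 = 26
  MOV R4, 100  → R4 = 100
  CMP R1, R4  → unsigned 26 - 100: borrow occurs
  26 < 100, so CF = 1
CF = 1

1


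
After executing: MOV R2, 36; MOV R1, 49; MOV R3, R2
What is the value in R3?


Register state trace:
  MOV R2, 36  → R2 = 36
  MOV R1, 49  → R1 = 49
  MOV R3, R2  → R3 = 36
Final: R3 = 36

36


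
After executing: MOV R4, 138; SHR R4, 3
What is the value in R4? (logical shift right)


Register state trace:
  MOV R4, 138  → R4 = 138
  SHR R4, 3  → R4 = 138 >> 3 = 138 // 2^3 = 17
Final: R4 = 17

17


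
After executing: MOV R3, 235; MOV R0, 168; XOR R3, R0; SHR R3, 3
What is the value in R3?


Register state trace:
  MOV R3, 235  → R3 = 235 (0b11101011)
  MOV R0, 168  → R0 = 168 (0b10101000)
  XOR R3, R0  → R3 = 235 XOR 168 = 67 (0b01000011)
  SHR R3, 3  → R3 = 67 >> 3 = 8
Final: R3 = 8

8


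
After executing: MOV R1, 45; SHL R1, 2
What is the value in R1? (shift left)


Register state trace:
  MOV R1, 45  → R1 = 45
  SHL R1, 2  → R1 = 45 << 2 = 45 * 2^2 = 180
Final: R1 = 180

180


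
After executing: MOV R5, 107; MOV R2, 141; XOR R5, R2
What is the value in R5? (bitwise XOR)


Register state trace:
  MOV R5, 107  → R5 = 107 (0b01101011)
  MOV R2, 141  → R2 = 141 (0b10001101)
  XOR R5, R2  → R5 = 107 XOR 141 = 230 (0b11100110)
Final: R5 = 230

230


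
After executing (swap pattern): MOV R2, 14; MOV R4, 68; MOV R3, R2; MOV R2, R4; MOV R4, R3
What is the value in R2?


Register state trace (swap pattern):
  MOV R2, 14  → R2 = 14
  MOV R4, 68  → R4 = 68
  MOV R3, R2  → R3 = 14  (save R2)
  MOV R2, R4  → R2 = 68  (R2 gets R4's value)
  MOV R4, R3  → R4 = 14  (R4 gets saved value)
Final: R2 = 68

68


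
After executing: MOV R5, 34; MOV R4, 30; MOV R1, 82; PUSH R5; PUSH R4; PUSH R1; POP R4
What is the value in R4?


Stack trace (top is rightmost):
  MOV R5, 34  → R5 = 34
  MOV R4, 30  → R4 = 30
  MOV R1, 82  → R1 = 82
  PUSH R5  → stack: [34]
  PUSH R4  → stack: [34, 30]
  PUSH R1  → stack: [34, 30, 82]
  POP R4  → R4 = 82, stack: [34, 30]
Final: R4 = 82

82


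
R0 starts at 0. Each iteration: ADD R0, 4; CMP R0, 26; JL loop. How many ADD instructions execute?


Loop trace (R0 starts at 0, target 26, step 4):
  ADD #1: R0 = 0 + 4 = 4  → 4 < 26, loop
  ADD #2: R0 = 4 + 4 = 8  → 8 < 26, loop
  ADD #3: R0 = 8 + 4 = 12  → 12 < 26, loop
  ADD #4: R0 = 12 + 4 = 16  → 16 < 26, loop
  ADD #5: R0 = 16 + 4 = 20  → 20 < 26, loop
  ADD #6: R0 = 20 + 4 = 24  → 24 < 26, loop
  ADD #7: R0 = 24 + 4 = 28  → 28 >= 26, exit
Total ADD instructions: 7

7


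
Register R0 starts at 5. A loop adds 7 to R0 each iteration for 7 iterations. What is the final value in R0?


Starting value: R0 = 5
  Iter 1: R0 = 5 + 7 = 12
  Iter 2: R0 = 12 + 7 = 19
  Iter 3: R0 = 19 + 7 = 26
  Iter 4: R0 = 26 + 7 = 33
  Iter 5: R0 = 33 + 7 = 40
  Iter 6: R0 = 40 + 7 = 47
  Iter 7: R0 = 47 + 7 = 54
Final: R0 = 54

54


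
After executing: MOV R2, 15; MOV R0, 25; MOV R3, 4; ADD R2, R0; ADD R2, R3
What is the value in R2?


Register state trace:
  MOV R2, 15  → R2 = 15
  MOV R0, 25  → R0 = 25
  MOV R3, 4  → R3 = 4
  ADD R2, R0  → R2 = 15 + 25 = 40
  ADD R2, R3  → R2 = 40 + 4 = 44
Final: R2 = 44

44


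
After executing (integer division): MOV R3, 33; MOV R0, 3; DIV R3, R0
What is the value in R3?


Register state trace:
  MOV R3, 33  → R3 = 33
  MOV R0, 3  → R0 = 3
  DIV R3, R0  → R3 = 33 // 3 = 11
Final: R3 = 11

11


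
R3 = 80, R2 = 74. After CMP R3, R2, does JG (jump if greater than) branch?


Trace:
  R3 = 80, R2 = 74
  CMP R3, R2  → compares 80 vs 74
  JG checks: is 80 greater than 74?
  80 > 74, so condition is true
Branch taken: Yes

Yes


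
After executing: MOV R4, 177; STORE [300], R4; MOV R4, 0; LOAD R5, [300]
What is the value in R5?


Register and memory trace:
  MOV R4, 177  → R4 = 177
  STORE [300], R4  → mem[300] = 177
  MOV R4, 0  → R4 = 0
  LOAD R5, [300]  → R5 = mem[300] = 177
Final: R5 = 177

177


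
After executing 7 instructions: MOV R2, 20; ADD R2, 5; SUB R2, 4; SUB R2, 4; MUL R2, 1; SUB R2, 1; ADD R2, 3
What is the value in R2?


Register state trace:
  MOV R2, 20  → R2 = 20
  ADD R2, 5  → R2 = 20 + 5 = 25
  SUB R2, 4  → R2 = 25 - 4 = 21
  SUB R2, 4  → R2 = 21 - 4 = 17
  MUL R2, 1  → R2 = 17 * 1 = 17
  SUB R2, 1  → R2 = 17 - 1 = 16
  ADD R2, 3  → R2 = 16 + 3 = 19
Final: R2 = 19

19


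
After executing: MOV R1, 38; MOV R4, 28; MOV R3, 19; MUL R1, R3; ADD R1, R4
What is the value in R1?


Register state trace:
  MOV R1, 38  → R1 = 38
  MOV R4, 28  → R4 = 28
  MOV R3, 19  → R3 = 19
  MUL R1, R3  → R1 = 38 * 19 = 722
  ADD R1, R4  → R1 = 722 + 28 = 750
Final: R1 = 750

750


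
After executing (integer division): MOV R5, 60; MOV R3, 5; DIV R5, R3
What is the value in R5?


Register state trace:
  MOV R5, 60  → R5 = 60
  MOV R3, 5  → R3 = 5
  DIV R5, R3  → R5 = 60 // 5 = 12
Final: R5 = 12

12


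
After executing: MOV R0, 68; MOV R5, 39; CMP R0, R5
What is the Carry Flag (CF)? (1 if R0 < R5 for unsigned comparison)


Register state trace:
  MOV R0, 68  → R0 = 68
  MOV R5, 39  → R5 = 39
  CMP R0, R5  → unsigned 68 - 39: no borrow
  68 >= 39, so CF = 0
CF = 0

0


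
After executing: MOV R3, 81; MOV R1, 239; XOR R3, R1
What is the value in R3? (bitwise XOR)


Register state trace:
  MOV R3, 81  → R3 = 81 (0b01010001)
  MOV R1, 239  → R1 = 239 (0b11101111)
  XOR R3, R1  → R3 = 81 XOR 239 = 190 (0b10111110)
Final: R3 = 190

190


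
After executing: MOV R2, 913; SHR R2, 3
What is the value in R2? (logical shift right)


Register state trace:
  MOV R2, 913  → R2 = 913
  SHR R2, 3  → R2 = 913 >> 3 = 913 // 2^3 = 114
Final: R2 = 114

114


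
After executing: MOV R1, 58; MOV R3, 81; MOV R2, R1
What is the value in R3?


Register state trace:
  MOV R1, 58  → R1 = 58
  MOV R3, 81  → R3 = 81
  MOV R2, R1  → R2 = 58
Final: R3 = 81

81


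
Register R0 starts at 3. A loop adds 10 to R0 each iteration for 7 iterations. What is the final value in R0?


Starting value: R0 = 3
  Iter 1: R0 = 3 + 10 = 13
  Iter 2: R0 = 13 + 10 = 23
  Iter 3: R0 = 23 + 10 = 33
  Iter 4: R0 = 33 + 10 = 43
  Iter 5: R0 = 43 + 10 = 53
  Iter 6: R0 = 53 + 10 = 63
  Iter 7: R0 = 63 + 10 = 73
Final: R0 = 73

73


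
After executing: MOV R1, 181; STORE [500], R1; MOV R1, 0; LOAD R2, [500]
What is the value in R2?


Register and memory trace:
  MOV R1, 181  → R1 = 181
  STORE [500], R1  → mem[500] = 181
  MOV R1, 0  → R1 = 0
  LOAD R2, [500]  → R2 = mem[500] = 181
Final: R2 = 181

181


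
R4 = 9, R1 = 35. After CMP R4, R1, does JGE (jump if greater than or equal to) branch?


Trace:
  R4 = 9, R1 = 35
  CMP R4, R1  → compares 9 vs 35
  JGE checks: is 9 greater than or equal to 35?
  9 < 35, so condition is false
Branch taken: No

No


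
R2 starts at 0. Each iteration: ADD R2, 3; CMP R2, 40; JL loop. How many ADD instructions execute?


Loop trace (R2 starts at 0, target 40, step 3):
  ADD #1: R2 = 0 + 3 = 3  → 3 < 40, loop
  ADD #2: R2 = 3 + 3 = 6  → 6 < 40, loop
  ADD #3: R2 = 6 + 3 = 9  → 9 < 40, loop
  ADD #4: R2 = 9 + 3 = 12  → 12 < 40, loop
  ADD #5: R2 = 12 + 3 = 15  → 15 < 40, loop
  ADD #6: R2 = 15 + 3 = 18  → 18 < 40, loop
  ADD #7: R2 = 18 + 3 = 21  → 21 < 40, loop
  ADD #8: R2 = 21 + 3 = 24  → 24 < 40, loop
  ADD #9: R2 = 24 + 3 = 27  → 27 < 40, loop
  ADD #10: R2 = 27 + 3 = 30  → 30 < 40, loop
  ADD #11: R2 = 30 + 3 = 33  → 33 < 40, loop
  ADD #12: R2 = 33 + 3 = 36  → 36 < 40, loop
  ADD #13: R2 = 36 + 3 = 39  → 39 < 40, loop
  ADD #14: R2 = 39 + 3 = 42  → 42 >= 40, exit
Total ADD instructions: 14

14


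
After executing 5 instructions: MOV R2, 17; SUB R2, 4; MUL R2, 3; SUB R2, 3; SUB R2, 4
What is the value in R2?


Register state trace:
  MOV R2, 17  → R2 = 17
  SUB R2, 4  → R2 = 17 - 4 = 13
  MUL R2, 3  → R2 = 13 * 3 = 39
  SUB R2, 3  → R2 = 39 - 3 = 36
  SUB R2, 4  → R2 = 36 - 4 = 32
Final: R2 = 32

32


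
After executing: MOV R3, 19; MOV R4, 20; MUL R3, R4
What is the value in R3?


Register state trace:
  MOV R3, 19  → R3 = 19
  MOV R4, 20  → R4 = 20
  MUL R3, R4  → R3 = 19 * 20 = 380
Final: R3 = 380

380


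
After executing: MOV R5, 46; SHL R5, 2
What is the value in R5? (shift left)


Register state trace:
  MOV R5, 46  → R5 = 46
  SHL R5, 2  → R5 = 46 << 2 = 46 * 2^2 = 184
Final: R5 = 184

184


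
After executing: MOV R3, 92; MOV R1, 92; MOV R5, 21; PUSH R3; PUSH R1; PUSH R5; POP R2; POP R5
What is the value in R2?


Stack trace (top is rightmost):
  MOV R3, 92  → R3 = 92
  MOV R1, 92  → R1 = 92
  MOV R5, 21  → R5 = 21
  PUSH R3  → stack: [92]
  PUSH R1  → stack: [92, 92]
  PUSH R5  → stack: [92, 92, 21]
  POP R2  → R2 = 21, stack: [92, 92]
  POP R5  → R5 = 92, stack: [92]
Final: R2 = 21

21


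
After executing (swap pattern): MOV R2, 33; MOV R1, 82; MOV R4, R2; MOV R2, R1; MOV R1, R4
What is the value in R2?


Register state trace (swap pattern):
  MOV R2, 33  → R2 = 33
  MOV R1, 82  → R1 = 82
  MOV R4, R2  → R4 = 33  (save R2)
  MOV R2, R1  → R2 = 82  (R2 gets R1's value)
  MOV R1, R4  → R1 = 33  (R1 gets saved value)
Final: R2 = 82

82


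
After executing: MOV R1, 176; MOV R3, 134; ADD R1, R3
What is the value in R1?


Register state trace:
  MOV R1, 176  → R1 = 176
  MOV R3, 134  → R3 = 134
  ADD R1, R3  → R1 = 176 + 134 = 310
Final: R1 = 310

310


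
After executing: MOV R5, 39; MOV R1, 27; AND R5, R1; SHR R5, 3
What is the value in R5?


Register state trace:
  MOV R5, 39  → R5 = 39 (0b00100111)
  MOV R1, 27  → R1 = 27 (0b00011011)
  AND R5, R1  → R5 = 39 AND 27 = 3 (0b00000011)
  SHR R5, 3  → R5 = 3 >> 3 = 0
Final: R5 = 0

0


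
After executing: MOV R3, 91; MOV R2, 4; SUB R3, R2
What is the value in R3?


Register state trace:
  MOV R3, 91  → R3 = 91
  MOV R2, 4  → R2 = 4
  SUB R3, R2  → R3 = 91 - 4 = 87
Final: R3 = 87

87


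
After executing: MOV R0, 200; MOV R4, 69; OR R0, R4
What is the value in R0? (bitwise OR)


Register state trace:
  MOV R0, 200  → R0 = 200 (0b11001000)
  MOV R4, 69  → R4 = 69 (0b01000101)
  OR R0, R4   → R0 = 200 OR 69 = 205 (0b11001101)
Final: R0 = 205

205


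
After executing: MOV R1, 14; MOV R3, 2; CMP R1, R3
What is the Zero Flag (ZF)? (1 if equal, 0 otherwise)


Register state trace:
  MOV R1, 14  → R1 = 14
  MOV R3, 2  → R3 = 2
  CMP R1, R3  → computes 14 - 2 = 12
  Result is nonzero, so values are not equal
ZF = 0

0


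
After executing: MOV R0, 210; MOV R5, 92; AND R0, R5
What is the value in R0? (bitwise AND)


Register state trace:
  MOV R0, 210  → R0 = 210 (0b11010010)
  MOV R5, 92  → R5 = 92 (0b01011100)
  AND R0, R5  → R0 = 210 AND 92 = 80 (0b01010000)
Final: R0 = 80

80


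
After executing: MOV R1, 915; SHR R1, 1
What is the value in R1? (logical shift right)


Register state trace:
  MOV R1, 915  → R1 = 915
  SHR R1, 1  → R1 = 915 >> 1 = 915 // 2^1 = 457
Final: R1 = 457

457


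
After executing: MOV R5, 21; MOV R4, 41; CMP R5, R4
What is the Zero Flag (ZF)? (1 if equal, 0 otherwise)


Register state trace:
  MOV R5, 21  → R5 = 21
  MOV R4, 41  → R4 = 41
  CMP R5, R4  → computes 21 - 41 = -20
  Result is nonzero, so values are not equal
ZF = 0

0


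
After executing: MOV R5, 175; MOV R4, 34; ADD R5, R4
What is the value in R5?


Register state trace:
  MOV R5, 175  → R5 = 175
  MOV R4, 34  → R4 = 34
  ADD R5, R4  → R5 = 175 + 34 = 209
Final: R5 = 209

209


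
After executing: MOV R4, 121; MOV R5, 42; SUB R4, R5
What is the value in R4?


Register state trace:
  MOV R4, 121  → R4 = 121
  MOV R5, 42  → R5 = 42
  SUB R4, R5  → R4 = 121 - 42 = 79
Final: R4 = 79

79


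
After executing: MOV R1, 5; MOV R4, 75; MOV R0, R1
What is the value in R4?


Register state trace:
  MOV R1, 5  → R1 = 5
  MOV R4, 75  → R4 = 75
  MOV R0, R1  → R0 = 5
Final: R4 = 75

75


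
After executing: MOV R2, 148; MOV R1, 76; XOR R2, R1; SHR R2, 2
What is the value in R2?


Register state trace:
  MOV R2, 148  → R2 = 148 (0b10010100)
  MOV R1, 76  → R1 = 76 (0b01001100)
  XOR R2, R1  → R2 = 148 XOR 76 = 216 (0b11011000)
  SHR R2, 2  → R2 = 216 >> 2 = 54
Final: R2 = 54

54


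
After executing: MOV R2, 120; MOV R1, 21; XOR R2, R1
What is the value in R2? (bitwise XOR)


Register state trace:
  MOV R2, 120  → R2 = 120 (0b01111000)
  MOV R1, 21  → R1 = 21 (0b00010101)
  XOR R2, R1  → R2 = 120 XOR 21 = 109 (0b01101101)
Final: R2 = 109

109


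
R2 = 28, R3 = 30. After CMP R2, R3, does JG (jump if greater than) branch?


Trace:
  R2 = 28, R3 = 30
  CMP R2, R3  → compares 28 vs 30
  JG checks: is 28 greater than 30?
  28 < 30, so condition is false
Branch taken: No

No


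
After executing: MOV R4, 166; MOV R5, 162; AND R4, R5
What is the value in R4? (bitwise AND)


Register state trace:
  MOV R4, 166  → R4 = 166 (0b10100110)
  MOV R5, 162  → R5 = 162 (0b10100010)
  AND R4, R5  → R4 = 166 AND 162 = 162 (0b10100010)
Final: R4 = 162

162


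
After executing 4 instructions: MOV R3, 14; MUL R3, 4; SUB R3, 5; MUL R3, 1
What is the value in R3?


Register state trace:
  MOV R3, 14  → R3 = 14
  MUL R3, 4  → R3 = 14 * 4 = 56
  SUB R3, 5  → R3 = 56 - 5 = 51
  MUL R3, 1  → R3 = 51 * 1 = 51
Final: R3 = 51

51


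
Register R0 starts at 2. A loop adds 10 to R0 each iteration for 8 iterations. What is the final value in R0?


Starting value: R0 = 2
  Iter 1: R0 = 2 + 10 = 12
  Iter 2: R0 = 12 + 10 = 22
  Iter 3: R0 = 22 + 10 = 32
  Iter 4: R0 = 32 + 10 = 42
  Iter 5: R0 = 42 + 10 = 52
  Iter 6: R0 = 52 + 10 = 62
  Iter 7: R0 = 62 + 10 = 72
  Iter 8: R0 = 72 + 10 = 82
Final: R0 = 82

82


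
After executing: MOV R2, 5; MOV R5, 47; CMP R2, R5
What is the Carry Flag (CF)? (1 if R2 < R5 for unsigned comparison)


Register state trace:
  MOV R2, 5  → R2 = 5
  MOV R5, 47  → R5 = 47
  CMP R2, R5  → unsigned 5 - 47: borrow occurs
  5 < 47, so CF = 1
CF = 1

1


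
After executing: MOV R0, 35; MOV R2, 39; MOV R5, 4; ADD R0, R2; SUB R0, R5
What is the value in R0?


Register state trace:
  MOV R0, 35  → R0 = 35
  MOV R2, 39  → R2 = 39
  MOV R5, 4  → R5 = 4
  ADD R0, R2  → R0 = 35 + 39 = 74
  SUB R0, R5  → R0 = 74 - 4 = 70
Final: R0 = 70

70


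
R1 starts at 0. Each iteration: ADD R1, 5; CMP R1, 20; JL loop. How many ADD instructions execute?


Loop trace (R1 starts at 0, target 20, step 5):
  ADD #1: R1 = 0 + 5 = 5  → 5 < 20, loop
  ADD #2: R1 = 5 + 5 = 10  → 10 < 20, loop
  ADD #3: R1 = 10 + 5 = 15  → 15 < 20, loop
  ADD #4: R1 = 15 + 5 = 20  → 20 >= 20, exit
Total ADD instructions: 4

4


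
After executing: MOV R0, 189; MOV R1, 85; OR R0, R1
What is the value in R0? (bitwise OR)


Register state trace:
  MOV R0, 189  → R0 = 189 (0b10111101)
  MOV R1, 85  → R1 = 85 (0b01010101)
  OR R0, R1   → R0 = 189 OR 85 = 253 (0b11111101)
Final: R0 = 253

253


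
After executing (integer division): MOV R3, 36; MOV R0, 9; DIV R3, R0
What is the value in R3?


Register state trace:
  MOV R3, 36  → R3 = 36
  MOV R0, 9  → R0 = 9
  DIV R3, R0  → R3 = 36 // 9 = 4
Final: R3 = 4

4


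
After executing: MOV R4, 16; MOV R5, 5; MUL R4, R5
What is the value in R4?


Register state trace:
  MOV R4, 16  → R4 = 16
  MOV R5, 5  → R5 = 5
  MUL R4, R5  → R4 = 16 * 5 = 80
Final: R4 = 80

80


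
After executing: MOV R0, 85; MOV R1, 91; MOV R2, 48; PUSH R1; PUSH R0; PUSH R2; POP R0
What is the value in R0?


Stack trace (top is rightmost):
  MOV R0, 85  → R0 = 85
  MOV R1, 91  → R1 = 91
  MOV R2, 48  → R2 = 48
  PUSH R1  → stack: [91]
  PUSH R0  → stack: [91, 85]
  PUSH R2  → stack: [91, 85, 48]
  POP R0  → R0 = 48, stack: [91, 85]
Final: R0 = 48

48


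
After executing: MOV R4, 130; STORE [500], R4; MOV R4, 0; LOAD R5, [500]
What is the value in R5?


Register and memory trace:
  MOV R4, 130  → R4 = 130
  STORE [500], R4  → mem[500] = 130
  MOV R4, 0  → R4 = 0
  LOAD R5, [500]  → R5 = mem[500] = 130
Final: R5 = 130

130


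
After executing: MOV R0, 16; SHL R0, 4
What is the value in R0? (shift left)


Register state trace:
  MOV R0, 16  → R0 = 16
  SHL R0, 4  → R0 = 16 << 4 = 16 * 2^4 = 256
Final: R0 = 256

256


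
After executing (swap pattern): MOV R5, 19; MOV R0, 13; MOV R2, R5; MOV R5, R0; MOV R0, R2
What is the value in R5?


Register state trace (swap pattern):
  MOV R5, 19  → R5 = 19
  MOV R0, 13  → R0 = 13
  MOV R2, R5  → R2 = 19  (save R5)
  MOV R5, R0  → R5 = 13  (R5 gets R0's value)
  MOV R0, R2  → R0 = 19  (R0 gets saved value)
Final: R5 = 13

13


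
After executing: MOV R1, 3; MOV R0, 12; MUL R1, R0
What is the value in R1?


Register state trace:
  MOV R1, 3  → R1 = 3
  MOV R0, 12  → R0 = 12
  MUL R1, R0  → R1 = 3 * 12 = 36
Final: R1 = 36

36


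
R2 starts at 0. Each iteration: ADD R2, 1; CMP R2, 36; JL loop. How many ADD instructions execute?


Loop trace (R2 starts at 0, target 36, step 1):
  ADD #1: R2 = 0 + 1 = 1  → 1 < 36, loop
  ADD #2: R2 = 1 + 1 = 2  → 2 < 36, loop
  ADD #3: R2 = 2 + 1 = 3  → 3 < 36, loop
  ADD #4: R2 = 3 + 1 = 4  → 4 < 36, loop
  ADD #5: R2 = 4 + 1 = 5  → 5 < 36, loop
  ADD #6: R2 = 5 + 1 = 6  → 6 < 36, loop
  ADD #7: R2 = 6 + 1 = 7  → 7 < 36, loop
  ADD #8: R2 = 7 + 1 = 8  → 8 < 36, loop
  ADD #9: R2 = 8 + 1 = 9  → 9 < 36, loop
  ADD #10: R2 = 9 + 1 = 10  → 10 < 36, loop
  ADD #11: R2 = 10 + 1 = 11  → 11 < 36, loop
  ADD #12: R2 = 11 + 1 = 12  → 12 < 36, loop
  ADD #13: R2 = 12 + 1 = 13  → 13 < 36, loop
  ADD #14: R2 = 13 + 1 = 14  → 14 < 36, loop
  ADD #15: R2 = 14 + 1 = 15  → 15 < 36, loop
  ADD #16: R2 = 15 + 1 = 16  → 16 < 36, loop
  ADD #17: R2 = 16 + 1 = 17  → 17 < 36, loop
  ADD #18: R2 = 17 + 1 = 18  → 18 < 36, loop
  ADD #19: R2 = 18 + 1 = 19  → 19 < 36, loop
  ADD #20: R2 = 19 + 1 = 20  → 20 < 36, loop
  ADD #21: R2 = 20 + 1 = 21  → 21 < 36, loop
  ADD #22: R2 = 21 + 1 = 22  → 22 < 36, loop
  ADD #23: R2 = 22 + 1 = 23  → 23 < 36, loop
  ADD #24: R2 = 23 + 1 = 24  → 24 < 36, loop
  ADD #25: R2 = 24 + 1 = 25  → 25 < 36, loop
  ADD #26: R2 = 25 + 1 = 26  → 26 < 36, loop
  ADD #27: R2 = 26 + 1 = 27  → 27 < 36, loop
  ADD #28: R2 = 27 + 1 = 28  → 28 < 36, loop
  ADD #29: R2 = 28 + 1 = 29  → 29 < 36, loop
  ADD #30: R2 = 29 + 1 = 30  → 30 < 36, loop
  ADD #31: R2 = 30 + 1 = 31  → 31 < 36, loop
  ADD #32: R2 = 31 + 1 = 32  → 32 < 36, loop
  ADD #33: R2 = 32 + 1 = 33  → 33 < 36, loop
  ADD #34: R2 = 33 + 1 = 34  → 34 < 36, loop
  ADD #35: R2 = 34 + 1 = 35  → 35 < 36, loop
  ADD #36: R2 = 35 + 1 = 36  → 36 >= 36, exit
Total ADD instructions: 36

36


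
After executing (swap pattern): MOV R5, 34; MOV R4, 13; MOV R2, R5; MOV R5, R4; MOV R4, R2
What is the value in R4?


Register state trace (swap pattern):
  MOV R5, 34  → R5 = 34
  MOV R4, 13  → R4 = 13
  MOV R2, R5  → R2 = 34  (save R5)
  MOV R5, R4  → R5 = 13  (R5 gets R4's value)
  MOV R4, R2  → R4 = 34  (R4 gets saved value)
Final: R4 = 34

34


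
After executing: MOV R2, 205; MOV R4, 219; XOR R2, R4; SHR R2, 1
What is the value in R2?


Register state trace:
  MOV R2, 205  → R2 = 205 (0b11001101)
  MOV R4, 219  → R4 = 219 (0b11011011)
  XOR R2, R4  → R2 = 205 XOR 219 = 22 (0b00010110)
  SHR R2, 1  → R2 = 22 >> 1 = 11
Final: R2 = 11

11


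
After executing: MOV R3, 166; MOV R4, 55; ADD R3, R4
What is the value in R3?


Register state trace:
  MOV R3, 166  → R3 = 166
  MOV R4, 55  → R4 = 55
  ADD R3, R4  → R3 = 166 + 55 = 221
Final: R3 = 221

221


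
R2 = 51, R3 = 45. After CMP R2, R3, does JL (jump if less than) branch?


Trace:
  R2 = 51, R3 = 45
  CMP R2, R3  → compares 51 vs 45
  JL checks: is 51 less than 45?
  51 > 45, so condition is false
Branch taken: No

No


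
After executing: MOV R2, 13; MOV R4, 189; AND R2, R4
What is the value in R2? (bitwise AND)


Register state trace:
  MOV R2, 13  → R2 = 13 (0b00001101)
  MOV R4, 189  → R4 = 189 (0b10111101)
  AND R2, R4  → R2 = 13 AND 189 = 13 (0b00001101)
Final: R2 = 13

13


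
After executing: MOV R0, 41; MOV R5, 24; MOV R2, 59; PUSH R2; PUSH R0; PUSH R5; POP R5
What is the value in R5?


Stack trace (top is rightmost):
  MOV R0, 41  → R0 = 41
  MOV R5, 24  → R5 = 24
  MOV R2, 59  → R2 = 59
  PUSH R2  → stack: [59]
  PUSH R0  → stack: [59, 41]
  PUSH R5  → stack: [59, 41, 24]
  POP R5  → R5 = 24, stack: [59, 41]
Final: R5 = 24

24


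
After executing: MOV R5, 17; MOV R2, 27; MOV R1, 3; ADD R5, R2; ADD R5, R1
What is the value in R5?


Register state trace:
  MOV R5, 17  → R5 = 17
  MOV R2, 27  → R2 = 27
  MOV R1, 3  → R1 = 3
  ADD R5, R2  → R5 = 17 + 27 = 44
  ADD R5, R1  → R5 = 44 + 3 = 47
Final: R5 = 47

47


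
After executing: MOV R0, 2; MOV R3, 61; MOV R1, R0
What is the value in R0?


Register state trace:
  MOV R0, 2  → R0 = 2
  MOV R3, 61  → R3 = 61
  MOV R1, R0  → R1 = 2
Final: R0 = 2

2


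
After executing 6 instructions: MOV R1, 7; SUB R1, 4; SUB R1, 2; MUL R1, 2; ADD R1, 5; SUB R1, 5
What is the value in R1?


Register state trace:
  MOV R1, 7  → R1 = 7
  SUB R1, 4  → R1 = 7 - 4 = 3
  SUB R1, 2  → R1 = 3 - 2 = 1
  MUL R1, 2  → R1 = 1 * 2 = 2
  ADD R1, 5  → R1 = 2 + 5 = 7
  SUB R1, 5  → R1 = 7 - 5 = 2
Final: R1 = 2

2


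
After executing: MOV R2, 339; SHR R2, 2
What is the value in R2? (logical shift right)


Register state trace:
  MOV R2, 339  → R2 = 339
  SHR R2, 2  → R2 = 339 >> 2 = 339 // 2^2 = 84
Final: R2 = 84

84


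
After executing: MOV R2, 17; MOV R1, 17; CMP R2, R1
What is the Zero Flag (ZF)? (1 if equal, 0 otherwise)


Register state trace:
  MOV R2, 17  → R2 = 17
  MOV R1, 17  → R1 = 17
  CMP R2, R1  → computes 17 - 17 = 0
  Result is zero, so values are equal
ZF = 1

1


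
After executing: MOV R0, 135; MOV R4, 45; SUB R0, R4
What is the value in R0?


Register state trace:
  MOV R0, 135  → R0 = 135
  MOV R4, 45  → R4 = 45
  SUB R0, R4  → R0 = 135 - 45 = 90
Final: R0 = 90

90


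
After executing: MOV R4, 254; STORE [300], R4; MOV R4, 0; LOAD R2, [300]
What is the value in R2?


Register and memory trace:
  MOV R4, 254  → R4 = 254
  STORE [300], R4  → mem[300] = 254
  MOV R4, 0  → R4 = 0
  LOAD R2, [300]  → R2 = mem[300] = 254
Final: R2 = 254

254


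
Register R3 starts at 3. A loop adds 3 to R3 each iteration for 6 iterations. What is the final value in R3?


Starting value: R3 = 3
  Iter 1: R3 = 3 + 3 = 6
  Iter 2: R3 = 6 + 3 = 9
  Iter 3: R3 = 9 + 3 = 12
  Iter 4: R3 = 12 + 3 = 15
  Iter 5: R3 = 15 + 3 = 18
  Iter 6: R3 = 18 + 3 = 21
Final: R3 = 21

21


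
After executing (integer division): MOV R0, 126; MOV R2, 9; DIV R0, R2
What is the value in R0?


Register state trace:
  MOV R0, 126  → R0 = 126
  MOV R2, 9  → R2 = 9
  DIV R0, R2  → R0 = 126 // 9 = 14
Final: R0 = 14

14


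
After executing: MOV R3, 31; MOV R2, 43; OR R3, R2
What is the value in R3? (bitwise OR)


Register state trace:
  MOV R3, 31  → R3 = 31 (0b00011111)
  MOV R2, 43  → R2 = 43 (0b00101011)
  OR R3, R2   → R3 = 31 OR 43 = 63 (0b00111111)
Final: R3 = 63

63


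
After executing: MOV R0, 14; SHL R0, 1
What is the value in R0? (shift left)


Register state trace:
  MOV R0, 14  → R0 = 14
  SHL R0, 1  → R0 = 14 << 1 = 14 * 2^1 = 28
Final: R0 = 28

28


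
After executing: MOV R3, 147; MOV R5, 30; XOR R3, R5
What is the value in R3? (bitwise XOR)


Register state trace:
  MOV R3, 147  → R3 = 147 (0b10010011)
  MOV R5, 30  → R5 = 30 (0b00011110)
  XOR R3, R5  → R3 = 147 XOR 30 = 141 (0b10001101)
Final: R3 = 141

141


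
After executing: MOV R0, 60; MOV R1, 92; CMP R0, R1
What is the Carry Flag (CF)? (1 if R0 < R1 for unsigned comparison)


Register state trace:
  MOV R0, 60  → R0 = 60
  MOV R1, 92  → R1 = 92
  CMP R0, R1  → unsigned 60 - 92: borrow occurs
  60 < 92, so CF = 1
CF = 1

1


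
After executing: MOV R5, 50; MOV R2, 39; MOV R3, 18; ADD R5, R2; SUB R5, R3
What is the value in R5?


Register state trace:
  MOV R5, 50  → R5 = 50
  MOV R2, 39  → R2 = 39
  MOV R3, 18  → R3 = 18
  ADD R5, R2  → R5 = 50 + 39 = 89
  SUB R5, R3  → R5 = 89 - 18 = 71
Final: R5 = 71

71


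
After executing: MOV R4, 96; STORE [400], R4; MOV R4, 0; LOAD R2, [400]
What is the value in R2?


Register and memory trace:
  MOV R4, 96  → R4 = 96
  STORE [400], R4  → mem[400] = 96
  MOV R4, 0  → R4 = 0
  LOAD R2, [400]  → R2 = mem[400] = 96
Final: R2 = 96

96


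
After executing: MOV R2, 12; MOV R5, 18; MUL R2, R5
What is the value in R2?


Register state trace:
  MOV R2, 12  → R2 = 12
  MOV R5, 18  → R5 = 18
  MUL R2, R5  → R2 = 12 * 18 = 216
Final: R2 = 216

216


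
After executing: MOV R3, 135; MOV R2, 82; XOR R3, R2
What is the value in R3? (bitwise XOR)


Register state trace:
  MOV R3, 135  → R3 = 135 (0b10000111)
  MOV R2, 82  → R2 = 82 (0b01010010)
  XOR R3, R2  → R3 = 135 XOR 82 = 213 (0b11010101)
Final: R3 = 213

213


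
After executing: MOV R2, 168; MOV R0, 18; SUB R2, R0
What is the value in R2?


Register state trace:
  MOV R2, 168  → R2 = 168
  MOV R0, 18  → R0 = 18
  SUB R2, R0  → R2 = 168 - 18 = 150
Final: R2 = 150

150


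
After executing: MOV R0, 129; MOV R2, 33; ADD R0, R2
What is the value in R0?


Register state trace:
  MOV R0, 129  → R0 = 129
  MOV R2, 33  → R2 = 33
  ADD R0, R2  → R0 = 129 + 33 = 162
Final: R0 = 162

162


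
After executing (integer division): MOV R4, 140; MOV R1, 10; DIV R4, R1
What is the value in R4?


Register state trace:
  MOV R4, 140  → R4 = 140
  MOV R1, 10  → R1 = 10
  DIV R4, R1  → R4 = 140 // 10 = 14
Final: R4 = 14

14


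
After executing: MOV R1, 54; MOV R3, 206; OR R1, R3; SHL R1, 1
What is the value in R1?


Register state trace:
  MOV R1, 54  → R1 = 54 (0b00110110)
  MOV R3, 206  → R3 = 206 (0b11001110)
  OR R1, R3  → R1 = 54 OR 206 = 254 (0b11111110)
  SHL R1, 1  → R1 = 254 << 1 = 508
Final: R1 = 508

508


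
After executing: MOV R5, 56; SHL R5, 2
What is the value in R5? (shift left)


Register state trace:
  MOV R5, 56  → R5 = 56
  SHL R5, 2  → R5 = 56 << 2 = 56 * 2^2 = 224
Final: R5 = 224

224


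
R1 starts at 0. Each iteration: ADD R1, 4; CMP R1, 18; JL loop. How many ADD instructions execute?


Loop trace (R1 starts at 0, target 18, step 4):
  ADD #1: R1 = 0 + 4 = 4  → 4 < 18, loop
  ADD #2: R1 = 4 + 4 = 8  → 8 < 18, loop
  ADD #3: R1 = 8 + 4 = 12  → 12 < 18, loop
  ADD #4: R1 = 12 + 4 = 16  → 16 < 18, loop
  ADD #5: R1 = 16 + 4 = 20  → 20 >= 18, exit
Total ADD instructions: 5

5


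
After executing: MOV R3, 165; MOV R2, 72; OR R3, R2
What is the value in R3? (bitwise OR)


Register state trace:
  MOV R3, 165  → R3 = 165 (0b10100101)
  MOV R2, 72  → R2 = 72 (0b01001000)
  OR R3, R2   → R3 = 165 OR 72 = 237 (0b11101101)
Final: R3 = 237

237


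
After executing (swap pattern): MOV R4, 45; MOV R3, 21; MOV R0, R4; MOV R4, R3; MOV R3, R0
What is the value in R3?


Register state trace (swap pattern):
  MOV R4, 45  → R4 = 45
  MOV R3, 21  → R3 = 21
  MOV R0, R4  → R0 = 45  (save R4)
  MOV R4, R3  → R4 = 21  (R4 gets R3's value)
  MOV R3, R0  → R3 = 45  (R3 gets saved value)
Final: R3 = 45

45


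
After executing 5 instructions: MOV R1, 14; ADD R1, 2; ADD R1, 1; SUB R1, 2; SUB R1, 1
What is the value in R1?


Register state trace:
  MOV R1, 14  → R1 = 14
  ADD R1, 2  → R1 = 14 + 2 = 16
  ADD R1, 1  → R1 = 16 + 1 = 17
  SUB R1, 2  → R1 = 17 - 2 = 15
  SUB R1, 1  → R1 = 15 - 1 = 14
Final: R1 = 14

14


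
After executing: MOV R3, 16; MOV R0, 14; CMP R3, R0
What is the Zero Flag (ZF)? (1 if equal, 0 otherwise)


Register state trace:
  MOV R3, 16  → R3 = 16
  MOV R0, 14  → R0 = 14
  CMP R3, R0  → computes 16 - 14 = 2
  Result is nonzero, so values are not equal
ZF = 0

0


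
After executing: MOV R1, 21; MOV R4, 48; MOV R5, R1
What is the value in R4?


Register state trace:
  MOV R1, 21  → R1 = 21
  MOV R4, 48  → R4 = 48
  MOV R5, R1  → R5 = 21
Final: R4 = 48

48


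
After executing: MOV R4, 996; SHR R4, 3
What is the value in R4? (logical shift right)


Register state trace:
  MOV R4, 996  → R4 = 996
  SHR R4, 3  → R4 = 996 >> 3 = 996 // 2^3 = 124
Final: R4 = 124

124


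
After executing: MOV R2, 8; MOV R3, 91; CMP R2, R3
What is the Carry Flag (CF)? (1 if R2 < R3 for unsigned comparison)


Register state trace:
  MOV R2, 8  → R2 = 8
  MOV R3, 91  → R3 = 91
  CMP R2, R3  → unsigned 8 - 91: borrow occurs
  8 < 91, so CF = 1
CF = 1

1


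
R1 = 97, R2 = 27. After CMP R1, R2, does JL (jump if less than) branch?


Trace:
  R1 = 97, R2 = 27
  CMP R1, R2  → compares 97 vs 27
  JL checks: is 97 less than 27?
  97 > 27, so condition is false
Branch taken: No

No


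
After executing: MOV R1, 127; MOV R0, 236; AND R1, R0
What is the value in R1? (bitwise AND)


Register state trace:
  MOV R1, 127  → R1 = 127 (0b01111111)
  MOV R0, 236  → R0 = 236 (0b11101100)
  AND R1, R0  → R1 = 127 AND 236 = 108 (0b01101100)
Final: R1 = 108

108


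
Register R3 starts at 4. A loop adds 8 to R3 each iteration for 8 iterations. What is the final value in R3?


Starting value: R3 = 4
  Iter 1: R3 = 4 + 8 = 12
  Iter 2: R3 = 12 + 8 = 20
  Iter 3: R3 = 20 + 8 = 28
  Iter 4: R3 = 28 + 8 = 36
  Iter 5: R3 = 36 + 8 = 44
  Iter 6: R3 = 44 + 8 = 52
  Iter 7: R3 = 52 + 8 = 60
  Iter 8: R3 = 60 + 8 = 68
Final: R3 = 68

68


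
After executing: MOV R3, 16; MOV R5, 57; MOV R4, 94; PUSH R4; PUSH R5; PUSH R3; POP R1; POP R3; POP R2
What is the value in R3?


Stack trace (top is rightmost):
  MOV R3, 16  → R3 = 16
  MOV R5, 57  → R5 = 57
  MOV R4, 94  → R4 = 94
  PUSH R4  → stack: [94]
  PUSH R5  → stack: [94, 57]
  PUSH R3  → stack: [94, 57, 16]
  POP R1  → R1 = 16, stack: [94, 57]
  POP R3  → R3 = 57, stack: [94]
  POP R2  → R2 = 94, stack: []
Final: R3 = 57

57


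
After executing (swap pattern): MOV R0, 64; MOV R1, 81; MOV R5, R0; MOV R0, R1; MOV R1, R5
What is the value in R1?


Register state trace (swap pattern):
  MOV R0, 64  → R0 = 64
  MOV R1, 81  → R1 = 81
  MOV R5, R0  → R5 = 64  (save R0)
  MOV R0, R1  → R0 = 81  (R0 gets R1's value)
  MOV R1, R5  → R1 = 64  (R1 gets saved value)
Final: R1 = 64

64


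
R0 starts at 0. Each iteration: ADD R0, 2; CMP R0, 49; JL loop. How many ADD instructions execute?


Loop trace (R0 starts at 0, target 49, step 2):
  ADD #1: R0 = 0 + 2 = 2  → 2 < 49, loop
  ADD #2: R0 = 2 + 2 = 4  → 4 < 49, loop
  ADD #3: R0 = 4 + 2 = 6  → 6 < 49, loop
  ADD #4: R0 = 6 + 2 = 8  → 8 < 49, loop
  ADD #5: R0 = 8 + 2 = 10  → 10 < 49, loop
  ADD #6: R0 = 10 + 2 = 12  → 12 < 49, loop
  ADD #7: R0 = 12 + 2 = 14  → 14 < 49, loop
  ADD #8: R0 = 14 + 2 = 16  → 16 < 49, loop
  ADD #9: R0 = 16 + 2 = 18  → 18 < 49, loop
  ADD #10: R0 = 18 + 2 = 20  → 20 < 49, loop
  ADD #11: R0 = 20 + 2 = 22  → 22 < 49, loop
  ADD #12: R0 = 22 + 2 = 24  → 24 < 49, loop
  ADD #13: R0 = 24 + 2 = 26  → 26 < 49, loop
  ADD #14: R0 = 26 + 2 = 28  → 28 < 49, loop
  ADD #15: R0 = 28 + 2 = 30  → 30 < 49, loop
  ADD #16: R0 = 30 + 2 = 32  → 32 < 49, loop
  ADD #17: R0 = 32 + 2 = 34  → 34 < 49, loop
  ADD #18: R0 = 34 + 2 = 36  → 36 < 49, loop
  ADD #19: R0 = 36 + 2 = 38  → 38 < 49, loop
  ADD #20: R0 = 38 + 2 = 40  → 40 < 49, loop
  ADD #21: R0 = 40 + 2 = 42  → 42 < 49, loop
  ADD #22: R0 = 42 + 2 = 44  → 44 < 49, loop
  ADD #23: R0 = 44 + 2 = 46  → 46 < 49, loop
  ADD #24: R0 = 46 + 2 = 48  → 48 < 49, loop
  ADD #25: R0 = 48 + 2 = 50  → 50 >= 49, exit
Total ADD instructions: 25

25


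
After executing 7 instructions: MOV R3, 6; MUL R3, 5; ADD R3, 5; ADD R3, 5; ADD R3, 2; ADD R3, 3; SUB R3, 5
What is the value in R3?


Register state trace:
  MOV R3, 6  → R3 = 6
  MUL R3, 5  → R3 = 6 * 5 = 30
  ADD R3, 5  → R3 = 30 + 5 = 35
  ADD R3, 5  → R3 = 35 + 5 = 40
  ADD R3, 2  → R3 = 40 + 2 = 42
  ADD R3, 3  → R3 = 42 + 3 = 45
  SUB R3, 5  → R3 = 45 - 5 = 40
Final: R3 = 40

40


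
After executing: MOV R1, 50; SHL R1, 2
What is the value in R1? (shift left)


Register state trace:
  MOV R1, 50  → R1 = 50
  SHL R1, 2  → R1 = 50 << 2 = 50 * 2^2 = 200
Final: R1 = 200

200


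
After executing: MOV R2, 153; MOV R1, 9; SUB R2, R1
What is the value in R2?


Register state trace:
  MOV R2, 153  → R2 = 153
  MOV R1, 9  → R1 = 9
  SUB R2, R1  → R2 = 153 - 9 = 144
Final: R2 = 144

144


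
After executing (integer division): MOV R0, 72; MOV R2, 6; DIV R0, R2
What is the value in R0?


Register state trace:
  MOV R0, 72  → R0 = 72
  MOV R2, 6  → R2 = 6
  DIV R0, R2  → R0 = 72 // 6 = 12
Final: R0 = 12

12


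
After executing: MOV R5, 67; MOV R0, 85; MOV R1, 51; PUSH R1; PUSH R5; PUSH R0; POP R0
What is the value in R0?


Stack trace (top is rightmost):
  MOV R5, 67  → R5 = 67
  MOV R0, 85  → R0 = 85
  MOV R1, 51  → R1 = 51
  PUSH R1  → stack: [51]
  PUSH R5  → stack: [51, 67]
  PUSH R0  → stack: [51, 67, 85]
  POP R0  → R0 = 85, stack: [51, 67]
Final: R0 = 85

85


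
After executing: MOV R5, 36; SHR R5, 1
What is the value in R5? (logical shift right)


Register state trace:
  MOV R5, 36  → R5 = 36
  SHR R5, 1  → R5 = 36 >> 1 = 36 // 2^1 = 18
Final: R5 = 18

18


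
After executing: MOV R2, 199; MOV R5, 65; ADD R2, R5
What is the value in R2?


Register state trace:
  MOV R2, 199  → R2 = 199
  MOV R5, 65  → R5 = 65
  ADD R2, R5  → R2 = 199 + 65 = 264
Final: R2 = 264

264


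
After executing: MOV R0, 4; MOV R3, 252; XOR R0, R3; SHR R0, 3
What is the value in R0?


Register state trace:
  MOV R0, 4  → R0 = 4 (0b00000100)
  MOV R3, 252  → R3 = 252 (0b11111100)
  XOR R0, R3  → R0 = 4 XOR 252 = 248 (0b11111000)
  SHR R0, 3  → R0 = 248 >> 3 = 31
Final: R0 = 31

31


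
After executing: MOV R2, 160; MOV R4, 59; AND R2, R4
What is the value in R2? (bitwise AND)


Register state trace:
  MOV R2, 160  → R2 = 160 (0b10100000)
  MOV R4, 59  → R4 = 59 (0b00111011)
  AND R2, R4  → R2 = 160 AND 59 = 32 (0b00100000)
Final: R2 = 32

32


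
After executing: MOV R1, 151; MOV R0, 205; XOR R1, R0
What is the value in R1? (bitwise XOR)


Register state trace:
  MOV R1, 151  → R1 = 151 (0b10010111)
  MOV R0, 205  → R0 = 205 (0b11001101)
  XOR R1, R0  → R1 = 151 XOR 205 = 90 (0b01011010)
Final: R1 = 90

90


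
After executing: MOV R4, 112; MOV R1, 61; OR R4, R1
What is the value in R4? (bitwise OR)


Register state trace:
  MOV R4, 112  → R4 = 112 (0b01110000)
  MOV R1, 61  → R1 = 61 (0b00111101)
  OR R4, R1   → R4 = 112 OR 61 = 125 (0b01111101)
Final: R4 = 125

125


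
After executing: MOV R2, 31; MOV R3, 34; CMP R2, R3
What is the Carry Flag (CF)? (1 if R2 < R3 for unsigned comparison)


Register state trace:
  MOV R2, 31  → R2 = 31
  MOV R3, 34  → R3 = 34
  CMP R2, R3  → unsigned 31 - 34: borrow occurs
  31 < 34, so CF = 1
CF = 1

1


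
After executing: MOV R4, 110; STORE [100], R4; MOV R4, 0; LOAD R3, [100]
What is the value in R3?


Register and memory trace:
  MOV R4, 110  → R4 = 110
  STORE [100], R4  → mem[100] = 110
  MOV R4, 0  → R4 = 0
  LOAD R3, [100]  → R3 = mem[100] = 110
Final: R3 = 110

110


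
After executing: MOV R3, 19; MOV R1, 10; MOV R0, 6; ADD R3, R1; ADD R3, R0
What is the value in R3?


Register state trace:
  MOV R3, 19  → R3 = 19
  MOV R1, 10  → R1 = 10
  MOV R0, 6  → R0 = 6
  ADD R3, R1  → R3 = 19 + 10 = 29
  ADD R3, R0  → R3 = 29 + 6 = 35
Final: R3 = 35

35


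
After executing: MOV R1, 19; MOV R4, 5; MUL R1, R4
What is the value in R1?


Register state trace:
  MOV R1, 19  → R1 = 19
  MOV R4, 5  → R4 = 5
  MUL R1, R4  → R1 = 19 * 5 = 95
Final: R1 = 95

95


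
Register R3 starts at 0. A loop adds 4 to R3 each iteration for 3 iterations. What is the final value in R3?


Starting value: R3 = 0
  Iter 1: R3 = 0 + 4 = 4
  Iter 2: R3 = 4 + 4 = 8
  Iter 3: R3 = 8 + 4 = 12
Final: R3 = 12

12


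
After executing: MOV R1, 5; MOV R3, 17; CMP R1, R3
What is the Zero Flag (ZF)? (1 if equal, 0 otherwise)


Register state trace:
  MOV R1, 5  → R1 = 5
  MOV R3, 17  → R3 = 17
  CMP R1, R3  → computes 5 - 17 = -12
  Result is nonzero, so values are not equal
ZF = 0

0


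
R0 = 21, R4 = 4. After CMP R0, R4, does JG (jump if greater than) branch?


Trace:
  R0 = 21, R4 = 4
  CMP R0, R4  → compares 21 vs 4
  JG checks: is 21 greater than 4?
  21 > 4, so condition is true
Branch taken: Yes

Yes


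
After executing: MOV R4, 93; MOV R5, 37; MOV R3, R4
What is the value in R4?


Register state trace:
  MOV R4, 93  → R4 = 93
  MOV R5, 37  → R5 = 37
  MOV R3, R4  → R3 = 93
Final: R4 = 93

93


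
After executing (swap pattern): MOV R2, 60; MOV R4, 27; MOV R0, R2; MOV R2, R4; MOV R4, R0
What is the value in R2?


Register state trace (swap pattern):
  MOV R2, 60  → R2 = 60
  MOV R4, 27  → R4 = 27
  MOV R0, R2  → R0 = 60  (save R2)
  MOV R2, R4  → R2 = 27  (R2 gets R4's value)
  MOV R4, R0  → R4 = 60  (R4 gets saved value)
Final: R2 = 27

27


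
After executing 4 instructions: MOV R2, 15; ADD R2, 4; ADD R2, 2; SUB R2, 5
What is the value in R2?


Register state trace:
  MOV R2, 15  → R2 = 15
  ADD R2, 4  → R2 = 15 + 4 = 19
  ADD R2, 2  → R2 = 19 + 2 = 21
  SUB R2, 5  → R2 = 21 - 5 = 16
Final: R2 = 16

16


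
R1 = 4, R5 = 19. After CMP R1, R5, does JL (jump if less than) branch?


Trace:
  R1 = 4, R5 = 19
  CMP R1, R5  → compares 4 vs 19
  JL checks: is 4 less than 19?
  4 < 19, so condition is true
Branch taken: Yes

Yes


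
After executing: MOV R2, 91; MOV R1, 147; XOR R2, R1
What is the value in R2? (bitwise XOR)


Register state trace:
  MOV R2, 91  → R2 = 91 (0b01011011)
  MOV R1, 147  → R1 = 147 (0b10010011)
  XOR R2, R1  → R2 = 91 XOR 147 = 200 (0b11001000)
Final: R2 = 200

200


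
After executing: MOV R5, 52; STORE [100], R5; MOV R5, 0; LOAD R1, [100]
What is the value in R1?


Register and memory trace:
  MOV R5, 52  → R5 = 52
  STORE [100], R5  → mem[100] = 52
  MOV R5, 0  → R5 = 0
  LOAD R1, [100]  → R1 = mem[100] = 52
Final: R1 = 52

52


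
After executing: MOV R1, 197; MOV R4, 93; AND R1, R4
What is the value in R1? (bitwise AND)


Register state trace:
  MOV R1, 197  → R1 = 197 (0b11000101)
  MOV R4, 93  → R4 = 93 (0b01011101)
  AND R1, R4  → R1 = 197 AND 93 = 69 (0b01000101)
Final: R1 = 69

69


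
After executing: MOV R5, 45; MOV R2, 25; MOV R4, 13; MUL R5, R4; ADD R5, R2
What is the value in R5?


Register state trace:
  MOV R5, 45  → R5 = 45
  MOV R2, 25  → R2 = 25
  MOV R4, 13  → R4 = 13
  MUL R5, R4  → R5 = 45 * 13 = 585
  ADD R5, R2  → R5 = 585 + 25 = 610
Final: R5 = 610

610


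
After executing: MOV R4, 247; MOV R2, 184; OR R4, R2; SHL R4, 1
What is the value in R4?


Register state trace:
  MOV R4, 247  → R4 = 247 (0b11110111)
  MOV R2, 184  → R2 = 184 (0b10111000)
  OR R4, R2  → R4 = 247 OR 184 = 255 (0b11111111)
  SHL R4, 1  → R4 = 255 << 1 = 510
Final: R4 = 510

510


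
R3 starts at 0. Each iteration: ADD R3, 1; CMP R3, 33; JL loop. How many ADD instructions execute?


Loop trace (R3 starts at 0, target 33, step 1):
  ADD #1: R3 = 0 + 1 = 1  → 1 < 33, loop
  ADD #2: R3 = 1 + 1 = 2  → 2 < 33, loop
  ADD #3: R3 = 2 + 1 = 3  → 3 < 33, loop
  ADD #4: R3 = 3 + 1 = 4  → 4 < 33, loop
  ADD #5: R3 = 4 + 1 = 5  → 5 < 33, loop
  ADD #6: R3 = 5 + 1 = 6  → 6 < 33, loop
  ADD #7: R3 = 6 + 1 = 7  → 7 < 33, loop
  ADD #8: R3 = 7 + 1 = 8  → 8 < 33, loop
  ADD #9: R3 = 8 + 1 = 9  → 9 < 33, loop
  ADD #10: R3 = 9 + 1 = 10  → 10 < 33, loop
  ADD #11: R3 = 10 + 1 = 11  → 11 < 33, loop
  ADD #12: R3 = 11 + 1 = 12  → 12 < 33, loop
  ADD #13: R3 = 12 + 1 = 13  → 13 < 33, loop
  ADD #14: R3 = 13 + 1 = 14  → 14 < 33, loop
  ADD #15: R3 = 14 + 1 = 15  → 15 < 33, loop
  ADD #16: R3 = 15 + 1 = 16  → 16 < 33, loop
  ADD #17: R3 = 16 + 1 = 17  → 17 < 33, loop
  ADD #18: R3 = 17 + 1 = 18  → 18 < 33, loop
  ADD #19: R3 = 18 + 1 = 19  → 19 < 33, loop
  ADD #20: R3 = 19 + 1 = 20  → 20 < 33, loop
  ADD #21: R3 = 20 + 1 = 21  → 21 < 33, loop
  ADD #22: R3 = 21 + 1 = 22  → 22 < 33, loop
  ADD #23: R3 = 22 + 1 = 23  → 23 < 33, loop
  ADD #24: R3 = 23 + 1 = 24  → 24 < 33, loop
  ADD #25: R3 = 24 + 1 = 25  → 25 < 33, loop
  ADD #26: R3 = 25 + 1 = 26  → 26 < 33, loop
  ADD #27: R3 = 26 + 1 = 27  → 27 < 33, loop
  ADD #28: R3 = 27 + 1 = 28  → 28 < 33, loop
  ADD #29: R3 = 28 + 1 = 29  → 29 < 33, loop
  ADD #30: R3 = 29 + 1 = 30  → 30 < 33, loop
  ADD #31: R3 = 30 + 1 = 31  → 31 < 33, loop
  ADD #32: R3 = 31 + 1 = 32  → 32 < 33, loop
  ADD #33: R3 = 32 + 1 = 33  → 33 >= 33, exit
Total ADD instructions: 33

33
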